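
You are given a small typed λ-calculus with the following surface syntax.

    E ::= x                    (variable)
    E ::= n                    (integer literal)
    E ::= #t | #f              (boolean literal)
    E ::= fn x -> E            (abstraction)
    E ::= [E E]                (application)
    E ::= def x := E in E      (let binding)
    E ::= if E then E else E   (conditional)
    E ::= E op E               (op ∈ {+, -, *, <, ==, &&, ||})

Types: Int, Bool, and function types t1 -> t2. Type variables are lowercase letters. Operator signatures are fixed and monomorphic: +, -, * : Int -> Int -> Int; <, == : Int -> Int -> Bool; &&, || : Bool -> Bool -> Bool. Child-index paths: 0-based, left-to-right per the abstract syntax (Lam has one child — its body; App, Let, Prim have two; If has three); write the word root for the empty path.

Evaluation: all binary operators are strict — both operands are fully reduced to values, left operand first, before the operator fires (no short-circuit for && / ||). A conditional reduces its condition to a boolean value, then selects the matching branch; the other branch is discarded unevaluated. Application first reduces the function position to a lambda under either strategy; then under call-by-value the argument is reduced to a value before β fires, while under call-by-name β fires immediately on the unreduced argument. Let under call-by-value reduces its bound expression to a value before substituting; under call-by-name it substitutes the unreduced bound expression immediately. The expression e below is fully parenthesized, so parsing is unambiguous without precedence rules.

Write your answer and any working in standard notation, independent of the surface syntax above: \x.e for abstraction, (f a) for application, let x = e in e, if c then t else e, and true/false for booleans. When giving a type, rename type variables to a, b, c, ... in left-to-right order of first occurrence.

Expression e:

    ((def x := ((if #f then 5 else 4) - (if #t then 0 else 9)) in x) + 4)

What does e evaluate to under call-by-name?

Answer: 8

Working:
step 0: ((let x = ((if false then 5 else 4) - (if true then 0 else 9)) in x) + 4)
step 1: [let@0] (((if false then 5 else 4) - (if true then 0 else 9)) + 4)
step 2: [if@0.0] ((4 - (if true then 0 else 9)) + 4)
step 3: [if@0.1] ((4 - 0) + 4)
step 4: [delta@0] (4 + 4)
step 5: [delta@root] 8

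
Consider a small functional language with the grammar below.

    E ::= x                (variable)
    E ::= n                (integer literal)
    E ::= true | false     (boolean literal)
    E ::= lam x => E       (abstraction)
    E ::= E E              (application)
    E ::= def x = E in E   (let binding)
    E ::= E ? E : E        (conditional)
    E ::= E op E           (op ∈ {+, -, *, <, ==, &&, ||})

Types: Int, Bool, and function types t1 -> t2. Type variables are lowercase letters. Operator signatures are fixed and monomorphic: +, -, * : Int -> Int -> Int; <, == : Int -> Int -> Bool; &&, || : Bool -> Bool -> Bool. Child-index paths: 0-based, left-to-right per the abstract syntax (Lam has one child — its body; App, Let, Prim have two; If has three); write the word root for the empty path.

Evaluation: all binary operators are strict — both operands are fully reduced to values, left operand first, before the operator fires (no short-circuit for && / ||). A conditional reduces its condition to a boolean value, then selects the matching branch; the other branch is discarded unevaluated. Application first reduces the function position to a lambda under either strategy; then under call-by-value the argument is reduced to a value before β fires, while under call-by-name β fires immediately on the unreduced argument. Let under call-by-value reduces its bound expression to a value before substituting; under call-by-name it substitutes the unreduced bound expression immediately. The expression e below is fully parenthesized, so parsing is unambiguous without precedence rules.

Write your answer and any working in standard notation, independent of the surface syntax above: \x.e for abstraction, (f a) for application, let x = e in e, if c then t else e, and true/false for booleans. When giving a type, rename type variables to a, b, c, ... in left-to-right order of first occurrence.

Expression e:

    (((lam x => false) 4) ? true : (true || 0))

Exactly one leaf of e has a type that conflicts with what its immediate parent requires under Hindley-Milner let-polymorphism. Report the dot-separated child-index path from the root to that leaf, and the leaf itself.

Answer: 2.1 : 0

Trace:
\x._ : a -> Bool
  unify a -> Bool ~ Int -> b
  unify a ~ Int
  unify Bool ~ b
_ _ : Bool
  unify Bool ~ Bool
  unify Bool ~ Bool
  unify Int ~ Bool
  FAIL: mismatch Int ~ Bool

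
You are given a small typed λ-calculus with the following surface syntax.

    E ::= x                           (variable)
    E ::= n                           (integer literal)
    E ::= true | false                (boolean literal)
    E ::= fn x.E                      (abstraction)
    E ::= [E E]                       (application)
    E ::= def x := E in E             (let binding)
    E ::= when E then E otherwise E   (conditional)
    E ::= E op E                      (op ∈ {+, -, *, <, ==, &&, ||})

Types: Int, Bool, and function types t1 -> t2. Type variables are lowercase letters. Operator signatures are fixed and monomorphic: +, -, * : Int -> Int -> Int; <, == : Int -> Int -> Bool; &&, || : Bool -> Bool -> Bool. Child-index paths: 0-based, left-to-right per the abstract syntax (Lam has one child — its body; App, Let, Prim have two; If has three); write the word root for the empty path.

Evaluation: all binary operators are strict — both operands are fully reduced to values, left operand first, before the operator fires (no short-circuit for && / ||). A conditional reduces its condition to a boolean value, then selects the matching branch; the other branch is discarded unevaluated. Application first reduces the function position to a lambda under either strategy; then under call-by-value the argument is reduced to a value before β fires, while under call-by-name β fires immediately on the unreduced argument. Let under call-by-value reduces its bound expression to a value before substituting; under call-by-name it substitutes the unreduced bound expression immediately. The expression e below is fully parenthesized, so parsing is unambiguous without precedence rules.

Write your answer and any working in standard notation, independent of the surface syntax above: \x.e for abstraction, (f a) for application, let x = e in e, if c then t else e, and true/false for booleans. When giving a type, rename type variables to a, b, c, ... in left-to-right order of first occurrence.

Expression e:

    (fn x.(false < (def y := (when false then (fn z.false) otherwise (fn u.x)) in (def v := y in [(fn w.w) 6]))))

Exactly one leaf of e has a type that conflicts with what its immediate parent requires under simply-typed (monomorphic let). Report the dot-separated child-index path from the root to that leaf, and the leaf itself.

Answer: 0.0 : false

Derivation:
  unify Bool ~ Int
  FAIL: mismatch Bool ~ Int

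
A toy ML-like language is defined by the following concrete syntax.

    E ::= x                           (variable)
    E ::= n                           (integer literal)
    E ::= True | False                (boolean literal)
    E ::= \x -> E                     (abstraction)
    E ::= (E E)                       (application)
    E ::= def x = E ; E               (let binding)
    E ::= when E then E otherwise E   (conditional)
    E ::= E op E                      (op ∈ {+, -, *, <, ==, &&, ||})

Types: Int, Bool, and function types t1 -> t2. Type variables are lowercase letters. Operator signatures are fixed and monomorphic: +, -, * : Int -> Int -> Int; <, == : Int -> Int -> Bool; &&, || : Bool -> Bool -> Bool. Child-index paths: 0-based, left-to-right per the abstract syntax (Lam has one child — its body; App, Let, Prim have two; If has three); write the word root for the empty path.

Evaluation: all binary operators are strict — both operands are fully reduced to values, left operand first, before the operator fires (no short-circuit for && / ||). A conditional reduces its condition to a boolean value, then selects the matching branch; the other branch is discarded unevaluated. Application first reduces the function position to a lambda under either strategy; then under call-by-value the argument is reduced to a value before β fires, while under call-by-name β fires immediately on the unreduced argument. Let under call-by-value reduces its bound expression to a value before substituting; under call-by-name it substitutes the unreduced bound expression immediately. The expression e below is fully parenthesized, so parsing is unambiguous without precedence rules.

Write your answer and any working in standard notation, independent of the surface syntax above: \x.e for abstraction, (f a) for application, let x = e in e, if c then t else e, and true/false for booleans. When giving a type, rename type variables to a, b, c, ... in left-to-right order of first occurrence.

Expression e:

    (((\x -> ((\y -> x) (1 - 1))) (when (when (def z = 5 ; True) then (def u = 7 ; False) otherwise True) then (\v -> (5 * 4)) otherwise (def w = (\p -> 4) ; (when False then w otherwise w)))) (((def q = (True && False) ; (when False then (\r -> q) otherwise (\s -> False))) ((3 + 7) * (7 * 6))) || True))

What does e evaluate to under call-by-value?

Answer: 4

Derivation:
step 0: (((\x.((\y.x) (1 - 1))) (if (if (let z = 5 in true) then (let u = 7 in false) else true) then (\v.(5 * 4)) else (let w = (\p.4) in (if false then w else w)))) (((let q = (true && false) in (if false then (\r.q) else (\s.false))) ((3 + 7) * (7 * 6))) || true))
step 1: [let@0.1.0.0] (((\x.((\y.x) (1 - 1))) (if (if true then (let u = 7 in false) else true) then (\v.(5 * 4)) else (let w = (\p.4) in (if false then w else w)))) (((let q = (true && false) in (if false then (\r.q) else (\s.false))) ((3 + 7) * (7 * 6))) || true))
step 2: [if@0.1.0] (((\x.((\y.x) (1 - 1))) (if (let u = 7 in false) then (\v.(5 * 4)) else (let w = (\p.4) in (if false then w else w)))) (((let q = (true && false) in (if false then (\r.q) else (\s.false))) ((3 + 7) * (7 * 6))) || true))
step 3: [let@0.1.0] (((\x.((\y.x) (1 - 1))) (if false then (\v.(5 * 4)) else (let w = (\p.4) in (if false then w else w)))) (((let q = (true && false) in (if false then (\r.q) else (\s.false))) ((3 + 7) * (7 * 6))) || true))
step 4: [if@0.1] (((\x.((\y.x) (1 - 1))) (let w = (\p.4) in (if false then w else w))) (((let q = (true && false) in (if false then (\r.q) else (\s.false))) ((3 + 7) * (7 * 6))) || true))
step 5: [let@0.1] (((\x.((\y.x) (1 - 1))) (if false then (\p.4) else (\p.4))) (((let q = (true && false) in (if false then (\r.q) else (\s.false))) ((3 + 7) * (7 * 6))) || true))
step 6: [if@0.1] (((\x.((\y.x) (1 - 1))) (\p.4)) (((let q = (true && false) in (if false then (\r.q) else (\s.false))) ((3 + 7) * (7 * 6))) || true))
step 7: [beta@0] (((\y.(\p.4)) (1 - 1)) (((let q = (true && false) in (if false then (\r.q) else (\s.false))) ((3 + 7) * (7 * 6))) || true))
step 8: [delta@0.1] (((\y.(\p.4)) 0) (((let q = (true && false) in (if false then (\r.q) else (\s.false))) ((3 + 7) * (7 * 6))) || true))
step 9: [beta@0] ((\p.4) (((let q = (true && false) in (if false then (\r.q) else (\s.false))) ((3 + 7) * (7 * 6))) || true))
step 10: [delta@1.0.0.0] ((\p.4) (((let q = false in (if false then (\r.q) else (\s.false))) ((3 + 7) * (7 * 6))) || true))
step 11: [let@1.0.0] ((\p.4) (((if false then (\r.false) else (\s.false)) ((3 + 7) * (7 * 6))) || true))
step 12: [if@1.0.0] ((\p.4) (((\s.false) ((3 + 7) * (7 * 6))) || true))
step 13: [delta@1.0.1.0] ((\p.4) (((\s.false) (10 * (7 * 6))) || true))
step 14: [delta@1.0.1.1] ((\p.4) (((\s.false) (10 * 42)) || true))
step 15: [delta@1.0.1] ((\p.4) (((\s.false) 420) || true))
step 16: [beta@1.0] ((\p.4) (false || true))
step 17: [delta@1] ((\p.4) true)
step 18: [beta@root] 4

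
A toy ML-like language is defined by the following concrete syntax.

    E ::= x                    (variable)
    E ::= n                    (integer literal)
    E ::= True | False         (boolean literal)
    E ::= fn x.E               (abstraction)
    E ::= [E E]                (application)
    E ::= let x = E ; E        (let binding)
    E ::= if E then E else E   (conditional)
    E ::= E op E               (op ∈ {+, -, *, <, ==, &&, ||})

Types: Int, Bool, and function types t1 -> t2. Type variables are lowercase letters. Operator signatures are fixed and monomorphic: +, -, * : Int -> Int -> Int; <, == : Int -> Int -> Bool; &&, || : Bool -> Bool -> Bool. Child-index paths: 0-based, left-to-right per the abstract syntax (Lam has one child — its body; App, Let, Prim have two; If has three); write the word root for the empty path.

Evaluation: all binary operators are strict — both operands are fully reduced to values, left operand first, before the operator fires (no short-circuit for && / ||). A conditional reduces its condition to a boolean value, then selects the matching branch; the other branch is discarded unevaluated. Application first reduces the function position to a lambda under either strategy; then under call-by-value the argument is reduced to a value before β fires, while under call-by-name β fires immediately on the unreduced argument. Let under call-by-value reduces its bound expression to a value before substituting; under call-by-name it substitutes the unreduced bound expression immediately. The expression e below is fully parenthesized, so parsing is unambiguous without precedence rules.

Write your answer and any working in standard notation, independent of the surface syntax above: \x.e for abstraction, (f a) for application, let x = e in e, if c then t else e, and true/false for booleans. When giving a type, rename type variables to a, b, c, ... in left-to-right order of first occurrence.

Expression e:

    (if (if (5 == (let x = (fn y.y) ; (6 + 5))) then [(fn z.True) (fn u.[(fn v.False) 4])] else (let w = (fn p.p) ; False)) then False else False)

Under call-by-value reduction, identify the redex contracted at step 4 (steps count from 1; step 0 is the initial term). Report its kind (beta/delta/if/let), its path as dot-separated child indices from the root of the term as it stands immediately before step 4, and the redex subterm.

Answer: if at 0 : (if false then ((\z.true) (\u.((\v.false) 4))) else (let w = (\p.p) in false))

Derivation:
step 0: (if (if (5 == (let x = (\y.y) in (6 + 5))) then ((\z.true) (\u.((\v.false) 4))) else (let w = (\p.p) in false)) then false else false)
step 1: [let@0.0.1] (if (if (5 == (6 + 5)) then ((\z.true) (\u.((\v.false) 4))) else (let w = (\p.p) in false)) then false else false)
step 2: [delta@0.0.1] (if (if (5 == 11) then ((\z.true) (\u.((\v.false) 4))) else (let w = (\p.p) in false)) then false else false)
step 3: [delta@0.0] (if (if false then ((\z.true) (\u.((\v.false) 4))) else (let w = (\p.p) in false)) then false else false)
step 4: [if@0] (if (let w = (\p.p) in false) then false else false)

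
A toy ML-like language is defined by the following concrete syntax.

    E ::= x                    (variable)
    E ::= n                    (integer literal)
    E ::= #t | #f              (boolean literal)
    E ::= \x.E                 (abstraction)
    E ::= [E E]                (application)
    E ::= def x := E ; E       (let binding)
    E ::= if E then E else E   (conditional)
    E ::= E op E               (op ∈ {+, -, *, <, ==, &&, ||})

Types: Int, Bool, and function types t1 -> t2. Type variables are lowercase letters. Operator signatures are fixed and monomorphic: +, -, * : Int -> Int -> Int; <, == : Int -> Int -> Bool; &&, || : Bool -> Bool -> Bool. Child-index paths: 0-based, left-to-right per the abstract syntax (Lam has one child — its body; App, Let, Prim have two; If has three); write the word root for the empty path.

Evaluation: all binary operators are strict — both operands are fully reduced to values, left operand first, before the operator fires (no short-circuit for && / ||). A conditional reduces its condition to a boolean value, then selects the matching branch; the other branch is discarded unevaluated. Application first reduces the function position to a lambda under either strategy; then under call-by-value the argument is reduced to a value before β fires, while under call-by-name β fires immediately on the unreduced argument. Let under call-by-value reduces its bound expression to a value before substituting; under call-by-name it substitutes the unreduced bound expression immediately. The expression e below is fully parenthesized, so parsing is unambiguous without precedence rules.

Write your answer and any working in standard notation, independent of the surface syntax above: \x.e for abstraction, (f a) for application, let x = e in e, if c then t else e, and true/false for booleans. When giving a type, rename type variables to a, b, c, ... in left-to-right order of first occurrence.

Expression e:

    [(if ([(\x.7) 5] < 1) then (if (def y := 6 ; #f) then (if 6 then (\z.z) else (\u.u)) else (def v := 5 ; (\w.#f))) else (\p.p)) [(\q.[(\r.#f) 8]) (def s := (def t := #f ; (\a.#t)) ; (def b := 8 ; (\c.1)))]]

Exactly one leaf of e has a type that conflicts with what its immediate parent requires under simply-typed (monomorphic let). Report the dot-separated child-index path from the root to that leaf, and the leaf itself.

Trace:
\x._ : a -> Int
  unify a -> Int ~ Int -> b
  unify a ~ Int
  unify Int ~ b
_ _ : Int
  unify Int ~ Int
  unify Int ~ Int
  unify Bool ~ Bool
let y : Int
  unify Bool ~ Bool
  unify Int ~ Bool
  FAIL: mismatch Int ~ Bool

Answer: 0.1.1.0 : 6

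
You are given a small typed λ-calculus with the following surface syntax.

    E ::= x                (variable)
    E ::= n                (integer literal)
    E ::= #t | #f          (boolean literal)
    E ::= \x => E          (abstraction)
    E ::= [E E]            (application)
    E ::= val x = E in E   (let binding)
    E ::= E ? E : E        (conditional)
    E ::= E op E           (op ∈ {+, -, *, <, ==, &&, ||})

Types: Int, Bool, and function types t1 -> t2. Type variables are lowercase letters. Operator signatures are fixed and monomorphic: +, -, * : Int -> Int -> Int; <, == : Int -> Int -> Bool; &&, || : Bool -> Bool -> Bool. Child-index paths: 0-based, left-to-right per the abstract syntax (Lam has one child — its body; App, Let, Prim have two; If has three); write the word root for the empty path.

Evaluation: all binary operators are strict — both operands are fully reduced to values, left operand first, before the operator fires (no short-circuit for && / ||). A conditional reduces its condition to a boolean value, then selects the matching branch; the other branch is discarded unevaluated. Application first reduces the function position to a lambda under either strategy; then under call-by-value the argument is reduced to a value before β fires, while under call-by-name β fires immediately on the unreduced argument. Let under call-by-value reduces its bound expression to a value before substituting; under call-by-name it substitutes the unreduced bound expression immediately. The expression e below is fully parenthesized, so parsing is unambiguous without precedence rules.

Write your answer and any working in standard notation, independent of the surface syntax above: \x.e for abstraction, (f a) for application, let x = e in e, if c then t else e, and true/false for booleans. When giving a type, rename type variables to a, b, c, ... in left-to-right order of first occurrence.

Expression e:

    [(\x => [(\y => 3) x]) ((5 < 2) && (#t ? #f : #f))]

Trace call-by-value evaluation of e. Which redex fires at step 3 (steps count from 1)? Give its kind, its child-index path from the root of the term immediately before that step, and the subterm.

Answer: delta at 1 : (false && false)

Trace:
step 0: ((\x.((\y.3) x)) ((5 < 2) && (if true then false else false)))
step 1: [delta@1.0] ((\x.((\y.3) x)) (false && (if true then false else false)))
step 2: [if@1.1] ((\x.((\y.3) x)) (false && false))
step 3: [delta@1] ((\x.((\y.3) x)) false)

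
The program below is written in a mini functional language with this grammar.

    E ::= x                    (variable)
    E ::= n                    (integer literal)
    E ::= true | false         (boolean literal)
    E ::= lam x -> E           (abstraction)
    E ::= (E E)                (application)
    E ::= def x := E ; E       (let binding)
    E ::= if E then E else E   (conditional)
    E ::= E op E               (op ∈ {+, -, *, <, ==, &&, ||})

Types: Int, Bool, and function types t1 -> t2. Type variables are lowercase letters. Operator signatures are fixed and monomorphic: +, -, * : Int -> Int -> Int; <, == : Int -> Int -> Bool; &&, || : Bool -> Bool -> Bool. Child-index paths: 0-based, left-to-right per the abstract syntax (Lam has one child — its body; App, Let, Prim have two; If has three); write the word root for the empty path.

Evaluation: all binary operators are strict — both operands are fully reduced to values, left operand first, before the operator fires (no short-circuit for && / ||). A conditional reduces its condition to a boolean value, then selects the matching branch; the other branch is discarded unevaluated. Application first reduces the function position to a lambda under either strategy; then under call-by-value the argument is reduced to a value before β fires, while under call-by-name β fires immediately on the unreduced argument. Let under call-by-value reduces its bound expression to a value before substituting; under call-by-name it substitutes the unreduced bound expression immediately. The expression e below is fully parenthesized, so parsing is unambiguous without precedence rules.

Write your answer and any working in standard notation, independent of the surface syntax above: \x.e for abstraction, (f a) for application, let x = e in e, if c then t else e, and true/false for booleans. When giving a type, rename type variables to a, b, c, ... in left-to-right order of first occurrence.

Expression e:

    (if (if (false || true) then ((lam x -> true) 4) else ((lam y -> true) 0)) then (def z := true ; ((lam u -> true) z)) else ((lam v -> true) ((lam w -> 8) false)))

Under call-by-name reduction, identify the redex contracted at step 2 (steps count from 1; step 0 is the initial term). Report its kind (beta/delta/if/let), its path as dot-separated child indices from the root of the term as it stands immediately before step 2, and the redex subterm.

Working:
step 0: (if (if (false || true) then ((\x.true) 4) else ((\y.true) 0)) then (let z = true in ((\u.true) z)) else ((\v.true) ((\w.8) false)))
step 1: [delta@0.0] (if (if true then ((\x.true) 4) else ((\y.true) 0)) then (let z = true in ((\u.true) z)) else ((\v.true) ((\w.8) false)))
step 2: [if@0] (if ((\x.true) 4) then (let z = true in ((\u.true) z)) else ((\v.true) ((\w.8) false)))

Answer: if at 0 : (if true then ((\x.true) 4) else ((\y.true) 0))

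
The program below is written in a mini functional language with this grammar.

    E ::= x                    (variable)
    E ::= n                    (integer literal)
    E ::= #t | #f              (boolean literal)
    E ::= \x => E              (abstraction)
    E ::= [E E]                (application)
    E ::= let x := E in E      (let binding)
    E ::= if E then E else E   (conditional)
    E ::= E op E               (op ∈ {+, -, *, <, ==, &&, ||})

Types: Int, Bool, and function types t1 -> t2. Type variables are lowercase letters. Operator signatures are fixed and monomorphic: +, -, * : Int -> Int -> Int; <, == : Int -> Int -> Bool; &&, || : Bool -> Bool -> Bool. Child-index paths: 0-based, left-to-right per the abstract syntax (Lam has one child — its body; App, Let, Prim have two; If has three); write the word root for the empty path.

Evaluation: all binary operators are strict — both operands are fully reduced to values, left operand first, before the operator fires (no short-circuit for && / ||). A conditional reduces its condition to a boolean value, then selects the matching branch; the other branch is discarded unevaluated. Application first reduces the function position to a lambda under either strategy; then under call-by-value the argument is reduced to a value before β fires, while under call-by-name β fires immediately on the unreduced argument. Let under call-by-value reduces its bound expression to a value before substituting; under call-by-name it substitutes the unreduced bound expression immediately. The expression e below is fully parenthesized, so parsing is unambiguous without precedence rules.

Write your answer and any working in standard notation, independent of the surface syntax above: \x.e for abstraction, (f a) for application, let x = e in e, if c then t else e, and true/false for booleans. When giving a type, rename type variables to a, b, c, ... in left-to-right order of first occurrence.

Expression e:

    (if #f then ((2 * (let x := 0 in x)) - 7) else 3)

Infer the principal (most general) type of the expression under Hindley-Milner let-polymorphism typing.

Trace:
  unify Bool ~ Bool
  unify Int ~ Int
let x : Int
x : Int
  unify Int ~ Int
  unify Int ~ Int
  unify Int ~ Int
  unify Int ~ Int

Answer: Int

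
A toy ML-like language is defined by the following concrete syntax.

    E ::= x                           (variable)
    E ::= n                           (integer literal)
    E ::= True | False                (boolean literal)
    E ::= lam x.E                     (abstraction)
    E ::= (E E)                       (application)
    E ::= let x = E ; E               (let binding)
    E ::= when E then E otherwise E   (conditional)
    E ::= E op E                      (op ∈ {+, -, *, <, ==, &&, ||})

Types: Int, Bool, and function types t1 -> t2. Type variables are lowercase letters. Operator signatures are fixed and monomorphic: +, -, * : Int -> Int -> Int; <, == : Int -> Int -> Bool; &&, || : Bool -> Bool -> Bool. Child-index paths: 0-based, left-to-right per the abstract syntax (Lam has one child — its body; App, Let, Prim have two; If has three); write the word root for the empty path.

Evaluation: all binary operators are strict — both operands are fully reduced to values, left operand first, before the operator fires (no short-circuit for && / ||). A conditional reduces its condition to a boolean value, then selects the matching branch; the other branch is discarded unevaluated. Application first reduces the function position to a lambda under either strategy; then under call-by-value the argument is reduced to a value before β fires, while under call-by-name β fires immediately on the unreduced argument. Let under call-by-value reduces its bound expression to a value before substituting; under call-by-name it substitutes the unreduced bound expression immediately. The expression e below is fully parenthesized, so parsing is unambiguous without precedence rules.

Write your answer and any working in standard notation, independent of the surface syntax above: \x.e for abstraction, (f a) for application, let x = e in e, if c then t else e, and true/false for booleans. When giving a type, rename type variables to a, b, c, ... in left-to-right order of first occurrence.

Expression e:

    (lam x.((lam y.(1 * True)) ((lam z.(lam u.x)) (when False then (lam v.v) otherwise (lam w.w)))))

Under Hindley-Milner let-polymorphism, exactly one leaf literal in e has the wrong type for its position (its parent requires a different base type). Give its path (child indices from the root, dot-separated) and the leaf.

Answer: 0.0.0.1 : true

Derivation:
  unify Int ~ Int
  unify Bool ~ Int
  FAIL: mismatch Bool ~ Int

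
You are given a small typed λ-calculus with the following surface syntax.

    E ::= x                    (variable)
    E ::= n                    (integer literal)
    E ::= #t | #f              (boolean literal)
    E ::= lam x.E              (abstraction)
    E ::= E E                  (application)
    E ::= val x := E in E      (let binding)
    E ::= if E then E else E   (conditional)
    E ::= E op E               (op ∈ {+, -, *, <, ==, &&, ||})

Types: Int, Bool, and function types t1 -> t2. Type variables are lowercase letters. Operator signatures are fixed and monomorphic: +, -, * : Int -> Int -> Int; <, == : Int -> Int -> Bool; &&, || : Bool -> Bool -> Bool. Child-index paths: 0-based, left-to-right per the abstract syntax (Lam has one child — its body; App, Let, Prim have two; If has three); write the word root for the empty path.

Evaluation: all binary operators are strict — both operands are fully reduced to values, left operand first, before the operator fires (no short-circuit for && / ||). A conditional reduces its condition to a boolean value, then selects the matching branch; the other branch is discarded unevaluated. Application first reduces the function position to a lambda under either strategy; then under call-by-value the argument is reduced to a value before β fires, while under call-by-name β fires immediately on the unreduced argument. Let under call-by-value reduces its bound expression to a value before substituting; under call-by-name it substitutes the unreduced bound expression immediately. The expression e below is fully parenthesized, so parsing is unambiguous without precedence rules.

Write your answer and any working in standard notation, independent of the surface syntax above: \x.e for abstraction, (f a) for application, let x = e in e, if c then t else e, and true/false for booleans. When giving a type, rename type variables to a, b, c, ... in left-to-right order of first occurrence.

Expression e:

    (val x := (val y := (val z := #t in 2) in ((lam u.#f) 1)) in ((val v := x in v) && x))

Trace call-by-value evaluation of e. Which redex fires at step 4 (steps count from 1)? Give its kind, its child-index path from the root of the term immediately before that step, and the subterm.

Trace:
step 0: (let x = (let y = (let z = true in 2) in ((\u.false) 1)) in ((let v = x in v) && x))
step 1: [let@0.0] (let x = (let y = 2 in ((\u.false) 1)) in ((let v = x in v) && x))
step 2: [let@0] (let x = ((\u.false) 1) in ((let v = x in v) && x))
step 3: [beta@0] (let x = false in ((let v = x in v) && x))
step 4: [let@root] ((let v = false in v) && false)

Answer: let at root : (let x = false in ((let v = x in v) && x))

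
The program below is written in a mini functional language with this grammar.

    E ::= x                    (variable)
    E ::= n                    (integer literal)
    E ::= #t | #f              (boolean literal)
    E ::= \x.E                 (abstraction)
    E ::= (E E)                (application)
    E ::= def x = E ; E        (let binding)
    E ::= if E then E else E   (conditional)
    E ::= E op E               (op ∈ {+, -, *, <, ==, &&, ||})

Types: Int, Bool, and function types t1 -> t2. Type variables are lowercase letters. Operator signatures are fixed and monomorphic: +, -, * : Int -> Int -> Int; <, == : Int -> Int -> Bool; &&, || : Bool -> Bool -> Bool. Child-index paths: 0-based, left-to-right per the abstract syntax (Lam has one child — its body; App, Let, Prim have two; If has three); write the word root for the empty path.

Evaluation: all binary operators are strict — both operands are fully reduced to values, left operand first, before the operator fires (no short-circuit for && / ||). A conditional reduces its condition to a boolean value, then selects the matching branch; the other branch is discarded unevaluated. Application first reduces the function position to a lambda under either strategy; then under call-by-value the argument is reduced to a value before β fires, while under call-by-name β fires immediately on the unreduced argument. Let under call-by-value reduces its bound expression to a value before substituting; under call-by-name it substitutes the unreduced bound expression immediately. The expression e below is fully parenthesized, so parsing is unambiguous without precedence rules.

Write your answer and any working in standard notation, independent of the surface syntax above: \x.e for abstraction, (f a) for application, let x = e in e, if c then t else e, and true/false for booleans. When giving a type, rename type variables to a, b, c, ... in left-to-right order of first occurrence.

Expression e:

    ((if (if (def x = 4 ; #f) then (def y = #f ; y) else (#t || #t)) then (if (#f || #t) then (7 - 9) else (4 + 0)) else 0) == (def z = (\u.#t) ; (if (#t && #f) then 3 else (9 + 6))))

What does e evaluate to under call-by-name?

Working:
step 0: ((if (if (let x = 4 in false) then (let y = false in y) else (true || true)) then (if (false || true) then (7 - 9) else (4 + 0)) else 0) == (let z = (\u.true) in (if (true && false) then 3 else (9 + 6))))
step 1: [let@0.0.0] ((if (if false then (let y = false in y) else (true || true)) then (if (false || true) then (7 - 9) else (4 + 0)) else 0) == (let z = (\u.true) in (if (true && false) then 3 else (9 + 6))))
step 2: [if@0.0] ((if (true || true) then (if (false || true) then (7 - 9) else (4 + 0)) else 0) == (let z = (\u.true) in (if (true && false) then 3 else (9 + 6))))
step 3: [delta@0.0] ((if true then (if (false || true) then (7 - 9) else (4 + 0)) else 0) == (let z = (\u.true) in (if (true && false) then 3 else (9 + 6))))
step 4: [if@0] ((if (false || true) then (7 - 9) else (4 + 0)) == (let z = (\u.true) in (if (true && false) then 3 else (9 + 6))))
step 5: [delta@0.0] ((if true then (7 - 9) else (4 + 0)) == (let z = (\u.true) in (if (true && false) then 3 else (9 + 6))))
step 6: [if@0] ((7 - 9) == (let z = (\u.true) in (if (true && false) then 3 else (9 + 6))))
step 7: [delta@0] (-2 == (let z = (\u.true) in (if (true && false) then 3 else (9 + 6))))
step 8: [let@1] (-2 == (if (true && false) then 3 else (9 + 6)))
step 9: [delta@1.0] (-2 == (if false then 3 else (9 + 6)))
step 10: [if@1] (-2 == (9 + 6))
step 11: [delta@1] (-2 == 15)
step 12: [delta@root] false

Answer: false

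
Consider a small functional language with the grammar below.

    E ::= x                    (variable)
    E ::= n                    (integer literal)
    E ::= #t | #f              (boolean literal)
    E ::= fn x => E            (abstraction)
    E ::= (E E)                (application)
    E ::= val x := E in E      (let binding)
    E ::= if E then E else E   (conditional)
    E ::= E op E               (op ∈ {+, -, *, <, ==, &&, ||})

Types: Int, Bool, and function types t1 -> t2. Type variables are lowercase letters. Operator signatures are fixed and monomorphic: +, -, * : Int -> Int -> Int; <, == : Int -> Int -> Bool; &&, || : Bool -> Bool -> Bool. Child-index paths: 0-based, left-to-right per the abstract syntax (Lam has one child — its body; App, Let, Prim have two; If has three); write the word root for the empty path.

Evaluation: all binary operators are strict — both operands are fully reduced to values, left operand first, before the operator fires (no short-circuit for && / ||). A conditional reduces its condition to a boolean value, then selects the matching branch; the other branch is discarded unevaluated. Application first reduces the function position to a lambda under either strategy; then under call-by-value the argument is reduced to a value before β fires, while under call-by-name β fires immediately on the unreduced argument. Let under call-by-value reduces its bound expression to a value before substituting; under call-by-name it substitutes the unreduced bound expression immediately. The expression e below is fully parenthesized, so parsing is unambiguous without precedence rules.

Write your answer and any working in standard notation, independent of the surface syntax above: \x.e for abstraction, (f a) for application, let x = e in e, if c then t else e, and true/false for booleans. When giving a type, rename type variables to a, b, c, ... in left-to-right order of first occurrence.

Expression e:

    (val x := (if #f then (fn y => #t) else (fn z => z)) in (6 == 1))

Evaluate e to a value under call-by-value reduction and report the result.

Answer: false

Working:
step 0: (let x = (if false then (\y.true) else (\z.z)) in (6 == 1))
step 1: [if@0] (let x = (\z.z) in (6 == 1))
step 2: [let@root] (6 == 1)
step 3: [delta@root] false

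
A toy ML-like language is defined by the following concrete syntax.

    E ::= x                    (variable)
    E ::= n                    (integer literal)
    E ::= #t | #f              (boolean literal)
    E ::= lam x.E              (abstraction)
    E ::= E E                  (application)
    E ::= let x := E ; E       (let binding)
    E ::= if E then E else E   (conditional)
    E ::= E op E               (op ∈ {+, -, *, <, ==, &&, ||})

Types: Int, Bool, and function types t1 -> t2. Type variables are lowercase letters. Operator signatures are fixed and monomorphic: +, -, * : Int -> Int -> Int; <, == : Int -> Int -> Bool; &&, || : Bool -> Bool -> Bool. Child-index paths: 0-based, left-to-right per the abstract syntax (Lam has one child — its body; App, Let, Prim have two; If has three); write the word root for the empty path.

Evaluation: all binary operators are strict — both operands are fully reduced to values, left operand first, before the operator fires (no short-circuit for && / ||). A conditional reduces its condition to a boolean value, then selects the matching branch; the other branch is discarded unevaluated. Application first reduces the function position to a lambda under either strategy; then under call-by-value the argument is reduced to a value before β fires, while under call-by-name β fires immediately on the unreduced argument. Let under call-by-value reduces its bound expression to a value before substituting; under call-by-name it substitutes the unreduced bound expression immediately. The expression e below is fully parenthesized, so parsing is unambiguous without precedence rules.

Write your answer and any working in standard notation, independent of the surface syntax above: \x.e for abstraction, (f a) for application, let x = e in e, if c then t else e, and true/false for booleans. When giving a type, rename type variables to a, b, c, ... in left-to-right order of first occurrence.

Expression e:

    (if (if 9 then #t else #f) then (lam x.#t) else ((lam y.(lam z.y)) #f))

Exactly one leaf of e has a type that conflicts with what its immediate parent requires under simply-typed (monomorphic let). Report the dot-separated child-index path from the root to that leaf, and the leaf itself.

Answer: 0.0 : 9

Trace:
  unify Int ~ Bool
  FAIL: mismatch Int ~ Bool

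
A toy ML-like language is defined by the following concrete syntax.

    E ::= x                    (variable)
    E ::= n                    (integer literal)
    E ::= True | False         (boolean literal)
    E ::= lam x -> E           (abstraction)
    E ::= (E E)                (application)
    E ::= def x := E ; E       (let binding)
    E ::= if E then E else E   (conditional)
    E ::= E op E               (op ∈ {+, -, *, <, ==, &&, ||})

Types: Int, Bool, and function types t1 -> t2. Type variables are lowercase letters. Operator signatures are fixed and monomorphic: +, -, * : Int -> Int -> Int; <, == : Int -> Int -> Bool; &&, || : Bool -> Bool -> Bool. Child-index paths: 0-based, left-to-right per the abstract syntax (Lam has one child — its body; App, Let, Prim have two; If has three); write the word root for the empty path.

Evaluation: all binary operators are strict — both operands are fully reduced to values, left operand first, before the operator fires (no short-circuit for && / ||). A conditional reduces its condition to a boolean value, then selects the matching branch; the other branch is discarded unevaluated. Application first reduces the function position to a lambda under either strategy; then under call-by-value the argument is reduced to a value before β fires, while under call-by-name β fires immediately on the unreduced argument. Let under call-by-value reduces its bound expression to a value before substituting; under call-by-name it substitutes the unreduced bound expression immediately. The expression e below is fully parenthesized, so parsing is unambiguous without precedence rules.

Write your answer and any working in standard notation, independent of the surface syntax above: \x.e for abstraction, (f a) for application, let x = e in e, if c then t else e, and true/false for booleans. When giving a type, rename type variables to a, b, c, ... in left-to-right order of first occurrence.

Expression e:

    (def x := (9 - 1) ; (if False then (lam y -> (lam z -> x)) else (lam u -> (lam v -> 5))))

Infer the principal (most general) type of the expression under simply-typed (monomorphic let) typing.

Trace:
  unify Int ~ Int
  unify Int ~ Int
let x : Int
  unify Bool ~ Bool
x : Int
\z._ : b -> Int
\y._ : a -> b -> Int
\v._ : d -> Int
\u._ : c -> d -> Int
  unify a -> b -> Int ~ c -> d -> Int
  unify a ~ c
  unify b -> Int ~ d -> Int
  unify b ~ d
  unify Int ~ Int

Answer: a -> b -> Int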